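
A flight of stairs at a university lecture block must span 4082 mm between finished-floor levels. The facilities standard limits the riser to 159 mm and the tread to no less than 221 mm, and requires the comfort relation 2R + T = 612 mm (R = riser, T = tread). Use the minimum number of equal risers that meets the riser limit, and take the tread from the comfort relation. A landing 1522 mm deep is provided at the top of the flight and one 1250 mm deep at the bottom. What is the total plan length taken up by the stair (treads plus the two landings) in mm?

10222 mm

At most 159 each: 4082/159 = 25.67, giving 26 risers.
Each riser is 4082/26 = 157 mm (≤ 159 mm).
Tread T = 612 − 2 × 157 = 298 mm (≥ 221 mm).
Treads = 26 − 1 = 25; going = 25 × 298 = 7450 mm.
Enclosure = 7450 + 1522 + 1250 = 10222 mm.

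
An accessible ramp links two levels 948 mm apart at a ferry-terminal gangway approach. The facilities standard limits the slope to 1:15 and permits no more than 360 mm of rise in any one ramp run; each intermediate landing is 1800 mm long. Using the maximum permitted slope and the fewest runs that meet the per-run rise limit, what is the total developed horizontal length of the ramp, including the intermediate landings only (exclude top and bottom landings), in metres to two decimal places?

⌈948/360⌉ = 3 ramp runs. That means 2 intermediate landings.
Horizontal run for 948 mm of rise at 1:15 is 948 × 15 = 14220 mm.
2 intermediate landings contribute 2 × 1800 = 3600 mm.
Developed length = 14220 + 3600 = 17820 mm.
= 17.82 m.

17.82 m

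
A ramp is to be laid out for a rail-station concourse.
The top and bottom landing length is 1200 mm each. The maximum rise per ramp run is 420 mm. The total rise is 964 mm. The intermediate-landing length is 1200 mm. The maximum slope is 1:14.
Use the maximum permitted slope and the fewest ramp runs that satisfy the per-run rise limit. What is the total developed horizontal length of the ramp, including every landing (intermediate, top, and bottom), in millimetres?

At most 420 each: 964/420 = 2.30, giving 3 ramp runs. That means 2 intermediate landings.
Ramp run (horizontal) at 1:14: 964 × 14 = 13496 mm.
2 intermediate landings contribute 2 × 1200 = 2400 mm.
Top and bottom landings: 2 × 1200 = 2400 mm.
Total = 13496 + 2400 + 2400 = 18296 mm.

18296 mm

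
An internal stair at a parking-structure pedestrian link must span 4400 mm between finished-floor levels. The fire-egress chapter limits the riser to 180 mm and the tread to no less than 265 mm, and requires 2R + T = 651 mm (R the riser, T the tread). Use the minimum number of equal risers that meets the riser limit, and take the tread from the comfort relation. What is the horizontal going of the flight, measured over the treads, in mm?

7176 mm

4400 / 180 = 24.444 → round up to 25 risers.
Riser R = 4400 / 25 = 176 mm, within the 180 mm limit.
From 2R + T = 651: T = 651 − 352 = 299 mm.
Going = (25 − 1) × 299 = 7176 mm.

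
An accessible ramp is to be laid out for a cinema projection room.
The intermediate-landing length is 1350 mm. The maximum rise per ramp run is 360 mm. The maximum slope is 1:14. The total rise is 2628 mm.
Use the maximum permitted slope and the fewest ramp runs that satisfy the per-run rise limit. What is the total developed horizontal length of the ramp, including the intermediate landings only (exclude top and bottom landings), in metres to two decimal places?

⌈2628/360⌉ = 8 ramp runs. That means 7 intermediate landings.
Horizontal run for 2628 mm of rise at 1:14 is 2628 × 14 = 36792 mm.
7 intermediate landings contribute 7 × 1350 = 9450 mm.
Developed length = 36792 + 9450 = 46242 mm.
= 46.24 m.

46.24 m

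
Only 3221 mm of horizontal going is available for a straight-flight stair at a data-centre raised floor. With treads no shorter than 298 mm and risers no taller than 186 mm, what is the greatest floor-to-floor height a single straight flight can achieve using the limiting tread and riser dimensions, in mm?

3221 / 298 = 10.81, so 10 treads fit.
Risers = treads + 1 = 11.
Maximum height = 11 × 186 = 2046 mm.

2046 mm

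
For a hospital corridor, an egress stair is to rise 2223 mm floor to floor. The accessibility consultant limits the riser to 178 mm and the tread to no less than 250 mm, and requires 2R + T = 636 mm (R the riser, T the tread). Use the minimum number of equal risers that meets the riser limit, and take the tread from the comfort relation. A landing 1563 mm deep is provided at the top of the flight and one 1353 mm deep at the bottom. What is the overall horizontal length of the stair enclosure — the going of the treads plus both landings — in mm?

2223 / 178 = 12.489 → round up to 13 risers.
R = 2223 ÷ 13 = 171 mm.
Tread T = 636 − 2 × 171 = 294 mm (≥ 250 mm).
13 risers give 12 treads; going = 12 × 294 = 3528 mm.
Add landings: 3528 + 1563 + 1353 = 6444 mm.

6444 mm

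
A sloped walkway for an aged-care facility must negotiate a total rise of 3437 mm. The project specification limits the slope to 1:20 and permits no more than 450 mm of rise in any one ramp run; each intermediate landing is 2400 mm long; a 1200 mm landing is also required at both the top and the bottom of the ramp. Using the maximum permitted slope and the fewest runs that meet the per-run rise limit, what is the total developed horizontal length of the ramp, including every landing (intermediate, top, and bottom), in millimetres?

87940 mm

⌈3437/450⌉ = 8 ramp runs. That means 7 intermediate landings.
Horizontal run for 3437 mm of rise at 1:20 is 3437 × 20 = 68740 mm.
7 intermediate landings contribute 7 × 2400 = 16800 mm.
Top and bottom landings: 2 × 1200 = 2400 mm.
Total = 68740 + 16800 + 2400 = 87940 mm.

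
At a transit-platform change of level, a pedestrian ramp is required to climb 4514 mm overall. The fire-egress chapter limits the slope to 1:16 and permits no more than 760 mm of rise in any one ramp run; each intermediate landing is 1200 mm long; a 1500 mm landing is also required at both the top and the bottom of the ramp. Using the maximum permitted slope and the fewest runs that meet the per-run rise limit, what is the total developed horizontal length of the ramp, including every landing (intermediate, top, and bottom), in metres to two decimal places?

⌈4514/760⌉ = 6 ramp runs. That means 5 intermediate landings.
Horizontal run for 4514 mm of rise at 1:16 is 4514 × 16 = 72224 mm.
5 intermediate landings contribute 5 × 1200 = 6000 mm.
Top and bottom landings: 2 × 1500 = 3000 mm.
Total = 72224 + 6000 + 3000 = 81224 mm.
= 81.22 m.

81.22 m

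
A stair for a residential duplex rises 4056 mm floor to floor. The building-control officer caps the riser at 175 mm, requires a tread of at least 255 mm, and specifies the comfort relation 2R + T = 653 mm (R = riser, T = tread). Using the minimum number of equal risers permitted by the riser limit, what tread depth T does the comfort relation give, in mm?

⌈4056/175⌉ = 24 risers.
Riser R = 4056 / 24 = 169 mm, within the 175 mm limit.
T = 653 − 2·169 = 315 mm, which satisfies the 255 mm minimum.

315 mm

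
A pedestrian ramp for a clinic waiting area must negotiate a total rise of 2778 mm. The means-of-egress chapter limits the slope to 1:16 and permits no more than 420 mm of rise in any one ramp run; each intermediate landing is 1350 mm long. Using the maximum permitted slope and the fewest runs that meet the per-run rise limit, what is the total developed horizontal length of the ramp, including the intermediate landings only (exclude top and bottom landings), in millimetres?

⌈2778/420⌉ = 7 ramp runs. That means 6 intermediate landings.
Horizontal run for 2778 mm of rise at 1:16 is 2778 × 16 = 44448 mm.
Intermediate landings: 6 × 1350 = 8100 mm.
Developed length = 44448 + 8100 = 52548 mm.

52548 mm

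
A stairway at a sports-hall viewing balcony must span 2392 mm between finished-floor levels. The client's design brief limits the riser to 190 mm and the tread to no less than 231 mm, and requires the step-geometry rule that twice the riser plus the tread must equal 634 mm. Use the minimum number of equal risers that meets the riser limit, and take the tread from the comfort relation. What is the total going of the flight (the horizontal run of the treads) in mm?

⌈2392/190⌉ = 13 risers.
Riser R = 2392 / 13 = 184 mm, within the 190 mm limit.
Tread T = 634 − 2 × 184 = 266 mm (≥ 231 mm).
Treads = 13 − 1 = 12; going = 12 × 266 = 3192 mm.

3192 mm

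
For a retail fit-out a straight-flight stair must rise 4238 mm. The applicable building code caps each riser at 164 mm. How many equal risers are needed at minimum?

26 risers

⌈4238/164⌉ = 26 risers.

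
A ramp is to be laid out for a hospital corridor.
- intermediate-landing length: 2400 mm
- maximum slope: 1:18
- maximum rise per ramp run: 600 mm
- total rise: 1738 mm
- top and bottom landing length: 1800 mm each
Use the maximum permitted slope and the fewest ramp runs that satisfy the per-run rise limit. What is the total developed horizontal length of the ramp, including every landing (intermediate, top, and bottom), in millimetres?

39684 mm

1738 / 600 = 2.897 → round up to 3 ramp runs. That means 2 intermediate landings.
Ramp run (horizontal) at 1:18: 1738 × 18 = 31284 mm.
2 intermediate landings contribute 2 × 2400 = 4800 mm.
Top and bottom landings: 2 × 1800 = 3600 mm.
Total = 31284 + 4800 + 3600 = 39684 mm.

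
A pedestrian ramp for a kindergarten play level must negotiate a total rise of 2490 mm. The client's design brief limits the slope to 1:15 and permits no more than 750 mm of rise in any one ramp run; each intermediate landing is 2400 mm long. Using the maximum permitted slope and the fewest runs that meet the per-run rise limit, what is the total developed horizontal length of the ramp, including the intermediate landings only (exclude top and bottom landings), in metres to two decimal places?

At most 750 each: 2490/750 = 3.32, giving 4 ramp runs. That means 3 intermediate landings.
Horizontal run for 2490 mm of rise at 1:15 is 2490 × 15 = 37350 mm.
Intermediate landings: 3 × 2400 = 7200 mm.
Total developed length = 37350 + 7200 = 44550 mm.
= 44.55 m.

44.55 m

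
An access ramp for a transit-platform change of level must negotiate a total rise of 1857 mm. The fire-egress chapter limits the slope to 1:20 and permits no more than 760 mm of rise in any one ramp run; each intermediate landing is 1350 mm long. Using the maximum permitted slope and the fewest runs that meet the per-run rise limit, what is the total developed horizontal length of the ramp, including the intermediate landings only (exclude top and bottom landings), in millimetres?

39840 mm

⌈1857/760⌉ = 3 ramp runs. That means 2 intermediate landings.
Ramp run (horizontal) at 1:20: 1857 × 20 = 37140 mm.
Intermediate landings: 2 × 1350 = 2700 mm.
Developed length = 37140 + 2700 = 39840 mm.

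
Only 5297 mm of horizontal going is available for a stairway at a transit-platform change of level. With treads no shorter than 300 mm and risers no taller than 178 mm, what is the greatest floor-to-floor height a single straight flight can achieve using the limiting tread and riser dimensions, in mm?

5297 / 300 = 17.66, so 17 treads fit.
Risers = treads + 1 = 18.
Maximum height = 18 × 178 = 3204 mm.

3204 mm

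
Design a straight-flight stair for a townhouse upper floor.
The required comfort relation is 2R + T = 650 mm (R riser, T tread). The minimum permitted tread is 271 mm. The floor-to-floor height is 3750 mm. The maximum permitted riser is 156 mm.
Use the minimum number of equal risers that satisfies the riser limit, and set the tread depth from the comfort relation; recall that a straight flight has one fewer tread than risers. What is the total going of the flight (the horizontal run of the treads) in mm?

8400 mm

⌈3750/156⌉ = 25 risers.
Riser R = 3750 / 25 = 150 mm, within the 156 mm limit.
T = 650 − 2·150 = 350 mm, which satisfies the 271 mm minimum.
Going = (25 − 1) × 350 = 8400 mm.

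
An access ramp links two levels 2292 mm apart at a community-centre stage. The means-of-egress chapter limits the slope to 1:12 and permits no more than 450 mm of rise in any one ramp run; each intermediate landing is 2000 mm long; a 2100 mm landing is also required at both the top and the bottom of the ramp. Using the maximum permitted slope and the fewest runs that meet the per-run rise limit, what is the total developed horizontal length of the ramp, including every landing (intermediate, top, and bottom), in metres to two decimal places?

41.70 m

2292 / 450 = 5.093 → round up to 6 ramp runs. That means 5 intermediate landings.
Horizontal run for 2292 mm of rise at 1:12 is 2292 × 12 = 27504 mm.
Intermediate landings: 5 × 2000 = 10000 mm.
Top and bottom landings: 2 × 2100 = 4200 mm.
Total = 27504 + 10000 + 4200 = 41704 mm.
= 41.70 m.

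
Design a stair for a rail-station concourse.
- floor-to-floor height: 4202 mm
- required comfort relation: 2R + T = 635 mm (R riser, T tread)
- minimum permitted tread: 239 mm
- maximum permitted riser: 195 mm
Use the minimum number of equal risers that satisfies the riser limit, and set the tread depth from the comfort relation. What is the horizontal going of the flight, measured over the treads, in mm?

5313 mm

⌈4202/195⌉ = 22 risers.
R = 4202 ÷ 22 = 191 mm.
Tread T = 635 − 2 × 191 = 253 mm (≥ 239 mm).
Going = (22 − 1) × 253 = 5313 mm.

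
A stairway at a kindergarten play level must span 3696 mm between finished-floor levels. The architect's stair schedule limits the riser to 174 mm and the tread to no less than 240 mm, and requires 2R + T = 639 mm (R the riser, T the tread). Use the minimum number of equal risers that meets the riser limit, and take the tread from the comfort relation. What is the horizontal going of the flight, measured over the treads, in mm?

6363 mm

⌈3696/174⌉ = 22 risers.
Each riser is 3696/22 = 168 mm (≤ 174 mm).
T = 639 − 2·168 = 303 mm, which satisfies the 240 mm minimum.
Going = (22 − 1) × 303 = 6363 mm.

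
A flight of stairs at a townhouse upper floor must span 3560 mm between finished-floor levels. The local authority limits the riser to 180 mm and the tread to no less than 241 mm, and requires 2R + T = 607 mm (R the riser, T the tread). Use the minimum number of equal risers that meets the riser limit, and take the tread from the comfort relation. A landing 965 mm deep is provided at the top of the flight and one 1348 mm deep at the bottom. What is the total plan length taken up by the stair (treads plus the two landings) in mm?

7082 mm

⌈3560/180⌉ = 20 risers.
Each riser is 3560/20 = 178 mm (≤ 180 mm).
Tread T = 607 − 2 × 178 = 251 mm (≥ 241 mm).
20 risers give 19 treads; going = 19 × 251 = 4769 mm.
Add landings: 4769 + 965 + 1348 = 7082 mm.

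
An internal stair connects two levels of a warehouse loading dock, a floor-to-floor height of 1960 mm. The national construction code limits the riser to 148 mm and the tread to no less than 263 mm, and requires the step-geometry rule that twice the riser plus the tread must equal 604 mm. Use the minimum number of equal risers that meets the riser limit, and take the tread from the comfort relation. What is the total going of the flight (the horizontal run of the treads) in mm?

At most 148 each: 1960/148 = 13.24, giving 14 risers.
Each riser is 1960/14 = 140 mm (≤ 148 mm).
From 2R + T = 604: T = 604 − 280 = 324 mm.
Treads = 14 − 1 = 13; going = 13 × 324 = 4212 mm.

4212 mm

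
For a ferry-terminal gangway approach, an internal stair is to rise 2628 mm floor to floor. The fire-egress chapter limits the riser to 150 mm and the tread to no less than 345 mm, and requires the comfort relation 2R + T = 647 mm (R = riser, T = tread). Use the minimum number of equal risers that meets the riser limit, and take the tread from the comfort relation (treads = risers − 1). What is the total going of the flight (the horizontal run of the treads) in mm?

2628 / 150 = 17.52, so 18 risers are needed.
Riser R = 2628 / 18 = 146 mm, within the 150 mm limit.
Tread T = 647 − 2 × 146 = 355 mm (≥ 345 mm).
18 risers give 17 treads; going = 17 × 355 = 6035 mm.

6035 mm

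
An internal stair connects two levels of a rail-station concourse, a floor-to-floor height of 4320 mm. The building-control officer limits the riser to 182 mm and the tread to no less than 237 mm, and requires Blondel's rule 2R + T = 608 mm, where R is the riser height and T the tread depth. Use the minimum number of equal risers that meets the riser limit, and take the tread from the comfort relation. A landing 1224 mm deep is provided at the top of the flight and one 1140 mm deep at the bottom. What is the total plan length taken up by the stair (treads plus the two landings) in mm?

At most 182 each: 4320/182 = 23.74, giving 24 risers.
R = 4320 ÷ 24 = 180 mm.
From 2R + T = 608: T = 608 − 360 = 248 mm.
Treads = 24 − 1 = 23; going = 23 × 248 = 5704 mm.
Enclosure = 5704 + 1224 + 1140 = 8068 mm.

8068 mm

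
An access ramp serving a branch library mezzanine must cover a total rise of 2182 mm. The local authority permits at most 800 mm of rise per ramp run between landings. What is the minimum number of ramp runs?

2182 / 800 = 2.73, so 3 ramp runs are needed.

3 runs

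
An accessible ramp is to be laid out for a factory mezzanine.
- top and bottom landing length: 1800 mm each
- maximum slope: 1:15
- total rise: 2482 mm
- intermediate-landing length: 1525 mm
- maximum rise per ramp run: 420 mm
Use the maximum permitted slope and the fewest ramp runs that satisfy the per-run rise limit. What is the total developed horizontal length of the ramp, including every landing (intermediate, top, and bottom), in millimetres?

48455 mm

At most 420 each: 2482/420 = 5.91, giving 6 ramp runs. That means 5 intermediate landings.
Horizontal run for 2482 mm of rise at 1:15 is 2482 × 15 = 37230 mm.
Intermediate landings: 5 × 1525 = 7625 mm.
Top and bottom landings: 2 × 1800 = 3600 mm.
Total = 37230 + 7625 + 3600 = 48455 mm.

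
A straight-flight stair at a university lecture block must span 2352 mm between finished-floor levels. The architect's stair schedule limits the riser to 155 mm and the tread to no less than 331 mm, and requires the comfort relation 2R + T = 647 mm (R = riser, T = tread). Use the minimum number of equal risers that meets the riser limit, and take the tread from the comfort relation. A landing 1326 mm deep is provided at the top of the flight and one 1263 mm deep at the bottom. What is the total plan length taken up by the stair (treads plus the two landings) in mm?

2352 / 155 = 15.174 → round up to 16 risers.
Riser R = 2352 / 16 = 147 mm, within the 155 mm limit.
Tread T = 647 − 2 × 147 = 353 mm (≥ 331 mm).
16 risers give 15 treads; going = 15 × 353 = 5295 mm.
Enclosure = 5295 + 1326 + 1263 = 7884 mm.

7884 mm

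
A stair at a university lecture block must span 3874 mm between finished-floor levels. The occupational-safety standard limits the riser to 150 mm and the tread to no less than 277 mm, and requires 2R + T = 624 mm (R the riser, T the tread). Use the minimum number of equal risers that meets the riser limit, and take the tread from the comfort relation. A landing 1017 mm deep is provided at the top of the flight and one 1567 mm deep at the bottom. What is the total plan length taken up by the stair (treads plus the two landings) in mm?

10734 mm

⌈3874/150⌉ = 26 risers.
R = 3874 ÷ 26 = 149 mm.
Tread T = 624 − 2 × 149 = 326 mm (≥ 277 mm).
26 risers give 25 treads; going = 25 × 326 = 8150 mm.
Enclosure = 8150 + 1017 + 1567 = 10734 mm.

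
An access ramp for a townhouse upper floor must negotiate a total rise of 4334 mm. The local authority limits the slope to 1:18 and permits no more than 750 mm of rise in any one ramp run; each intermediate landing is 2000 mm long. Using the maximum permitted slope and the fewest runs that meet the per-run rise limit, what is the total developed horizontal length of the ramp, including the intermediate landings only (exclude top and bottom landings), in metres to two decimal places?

4334 / 750 = 5.78, so 6 ramp runs are needed. That means 5 intermediate landings.
Ramp run (horizontal) at 1:18: 4334 × 18 = 78012 mm.
5 intermediate landings contribute 5 × 2000 = 10000 mm.
Total developed length = 78012 + 10000 = 88012 mm.
= 88.01 m.

88.01 m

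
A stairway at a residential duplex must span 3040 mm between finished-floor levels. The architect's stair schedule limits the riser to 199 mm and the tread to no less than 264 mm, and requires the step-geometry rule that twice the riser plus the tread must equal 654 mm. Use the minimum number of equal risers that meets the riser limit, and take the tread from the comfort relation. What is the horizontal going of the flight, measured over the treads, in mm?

4110 mm

At most 199 each: 3040/199 = 15.28, giving 16 risers.
R = 3040 ÷ 16 = 190 mm.
From 2R + T = 654: T = 654 − 380 = 274 mm.
16 risers give 15 treads; going = 15 × 274 = 4110 mm.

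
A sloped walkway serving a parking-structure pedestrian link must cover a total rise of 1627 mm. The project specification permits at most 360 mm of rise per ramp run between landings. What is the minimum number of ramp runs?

1627 / 360 = 4.519 → round up to 5 ramp runs.

5 runs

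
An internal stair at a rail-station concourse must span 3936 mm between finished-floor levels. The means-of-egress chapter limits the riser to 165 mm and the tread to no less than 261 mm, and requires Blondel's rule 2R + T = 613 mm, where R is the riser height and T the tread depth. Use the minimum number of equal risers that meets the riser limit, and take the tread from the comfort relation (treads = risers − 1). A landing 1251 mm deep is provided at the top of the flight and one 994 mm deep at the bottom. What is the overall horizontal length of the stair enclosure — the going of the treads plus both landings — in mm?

⌈3936/165⌉ = 24 risers.
Each riser is 3936/24 = 164 mm (≤ 165 mm).
T = 613 − 2·164 = 285 mm, which satisfies the 261 mm minimum.
Treads = 24 − 1 = 23; going = 23 × 285 = 6555 mm.
Add landings: 6555 + 1251 + 994 = 8800 mm.

8800 mm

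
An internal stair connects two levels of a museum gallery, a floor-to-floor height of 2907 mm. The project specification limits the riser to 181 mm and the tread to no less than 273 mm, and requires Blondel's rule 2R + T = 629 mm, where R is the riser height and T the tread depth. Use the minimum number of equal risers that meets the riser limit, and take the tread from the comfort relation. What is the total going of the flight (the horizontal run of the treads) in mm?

4592 mm

⌈2907/181⌉ = 17 risers.
Riser R = 2907 / 17 = 171 mm, within the 181 mm limit.
From 2R + T = 629: T = 629 − 342 = 287 mm.
17 risers give 16 treads; going = 16 × 287 = 4592 mm.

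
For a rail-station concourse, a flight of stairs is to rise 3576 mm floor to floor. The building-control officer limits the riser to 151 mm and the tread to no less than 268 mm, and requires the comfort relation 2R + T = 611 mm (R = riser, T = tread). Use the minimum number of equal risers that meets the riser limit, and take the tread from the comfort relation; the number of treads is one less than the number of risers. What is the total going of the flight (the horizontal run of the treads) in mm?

3576 / 151 = 23.68, so 24 risers are needed.
Each riser is 3576/24 = 149 mm (≤ 151 mm).
T = 611 − 2·149 = 313 mm, which satisfies the 268 mm minimum.
24 risers give 23 treads; going = 23 × 313 = 7199 mm.

7199 mm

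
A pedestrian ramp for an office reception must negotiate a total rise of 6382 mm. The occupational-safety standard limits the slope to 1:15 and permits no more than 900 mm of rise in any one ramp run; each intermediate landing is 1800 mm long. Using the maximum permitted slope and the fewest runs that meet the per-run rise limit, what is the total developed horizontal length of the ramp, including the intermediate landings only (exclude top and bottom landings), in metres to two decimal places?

⌈6382/900⌉ = 8 ramp runs. That means 7 intermediate landings.
Horizontal run for 6382 mm of rise at 1:15 is 6382 × 15 = 95730 mm.
7 intermediate landings contribute 7 × 1800 = 12600 mm.
Total developed length = 95730 + 12600 = 108330 mm.
= 108.33 m.

108.33 m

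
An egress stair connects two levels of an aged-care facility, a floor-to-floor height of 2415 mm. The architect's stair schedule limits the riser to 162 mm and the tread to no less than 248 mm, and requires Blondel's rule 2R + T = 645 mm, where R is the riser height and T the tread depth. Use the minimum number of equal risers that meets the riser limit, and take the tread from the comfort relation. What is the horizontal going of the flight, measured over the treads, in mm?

2415 / 162 = 14.91, so 15 risers are needed.
Riser R = 2415 / 15 = 161 mm, within the 162 mm limit.
T = 645 − 2·161 = 323 mm, which satisfies the 248 mm minimum.
Treads = 15 − 1 = 14; going = 14 × 323 = 4522 mm.

4522 mm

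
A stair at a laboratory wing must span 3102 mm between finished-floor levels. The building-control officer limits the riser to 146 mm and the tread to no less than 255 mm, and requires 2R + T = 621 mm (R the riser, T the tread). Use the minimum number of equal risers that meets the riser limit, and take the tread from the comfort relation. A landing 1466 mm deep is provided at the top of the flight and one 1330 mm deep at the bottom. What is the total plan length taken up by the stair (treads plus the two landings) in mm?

⌈3102/146⌉ = 22 risers.
Riser R = 3102 / 22 = 141 mm, within the 146 mm limit.
From 2R + T = 621: T = 621 − 282 = 339 mm.
Going = (22 − 1) × 339 = 7119 mm.
Add landings: 7119 + 1466 + 1330 = 9915 mm.

9915 mm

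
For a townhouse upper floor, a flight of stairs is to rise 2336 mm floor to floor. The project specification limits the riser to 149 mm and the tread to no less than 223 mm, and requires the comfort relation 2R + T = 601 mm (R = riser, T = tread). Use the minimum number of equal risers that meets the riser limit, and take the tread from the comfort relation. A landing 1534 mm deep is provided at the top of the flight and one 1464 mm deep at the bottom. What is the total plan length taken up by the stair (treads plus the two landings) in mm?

7633 mm

⌈2336/149⌉ = 16 risers.
Each riser is 2336/16 = 146 mm (≤ 149 mm).
From 2R + T = 601: T = 601 − 292 = 309 mm.
Treads = 16 − 1 = 15; going = 15 × 309 = 4635 mm.
Enclosure = 4635 + 1534 + 1464 = 7633 mm.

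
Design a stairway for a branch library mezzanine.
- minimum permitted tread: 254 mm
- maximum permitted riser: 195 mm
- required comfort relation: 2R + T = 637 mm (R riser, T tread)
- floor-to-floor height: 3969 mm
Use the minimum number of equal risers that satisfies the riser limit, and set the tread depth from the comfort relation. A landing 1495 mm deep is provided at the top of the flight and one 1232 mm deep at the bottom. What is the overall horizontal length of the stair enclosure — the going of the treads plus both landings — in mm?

At most 195 each: 3969/195 = 20.35, giving 21 risers.
Each riser is 3969/21 = 189 mm (≤ 195 mm).
From 2R + T = 637: T = 637 − 378 = 259 mm.
21 risers give 20 treads; going = 20 × 259 = 5180 mm.
Enclosure = 5180 + 1495 + 1232 = 7907 mm.

7907 mm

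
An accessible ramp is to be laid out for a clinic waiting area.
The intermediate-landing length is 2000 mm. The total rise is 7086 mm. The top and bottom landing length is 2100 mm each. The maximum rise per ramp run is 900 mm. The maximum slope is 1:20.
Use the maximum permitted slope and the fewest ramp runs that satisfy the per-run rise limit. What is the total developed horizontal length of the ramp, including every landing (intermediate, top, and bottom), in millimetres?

At most 900 each: 7086/900 = 7.87, giving 8 ramp runs. That means 7 intermediate landings.
Ramp run (horizontal) at 1:20: 7086 × 20 = 141720 mm.
7 intermediate landings contribute 7 × 2000 = 14000 mm.
Top and bottom landings: 2 × 2100 = 4200 mm.
Total = 141720 + 14000 + 4200 = 159920 mm.

159920 mm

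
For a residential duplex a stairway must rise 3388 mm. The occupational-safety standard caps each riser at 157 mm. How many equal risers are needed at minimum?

At most 157 each: 3388/157 = 21.58, giving 22 risers.

22 risers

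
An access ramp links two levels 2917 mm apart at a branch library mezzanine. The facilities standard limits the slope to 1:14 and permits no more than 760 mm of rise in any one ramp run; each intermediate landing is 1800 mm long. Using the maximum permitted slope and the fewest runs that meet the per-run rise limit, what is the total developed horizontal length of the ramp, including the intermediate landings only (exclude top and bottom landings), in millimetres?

46238 mm

2917 / 760 = 3.838 → round up to 4 ramp runs. That means 3 intermediate landings.
Ramp run (horizontal) at 1:14: 2917 × 14 = 40838 mm.
3 intermediate landings contribute 3 × 1800 = 5400 mm.
Total developed length = 40838 + 5400 = 46238 mm.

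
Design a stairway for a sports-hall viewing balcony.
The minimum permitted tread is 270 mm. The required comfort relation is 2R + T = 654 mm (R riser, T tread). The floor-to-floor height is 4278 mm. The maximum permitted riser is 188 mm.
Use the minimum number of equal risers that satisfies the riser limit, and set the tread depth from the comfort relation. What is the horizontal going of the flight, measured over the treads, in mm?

6204 mm

4278 / 188 = 22.755 → round up to 23 risers.
Each riser is 4278/23 = 186 mm (≤ 188 mm).
T = 654 − 2·186 = 282 mm, which satisfies the 270 mm minimum.
23 risers give 22 treads; going = 22 × 282 = 6204 mm.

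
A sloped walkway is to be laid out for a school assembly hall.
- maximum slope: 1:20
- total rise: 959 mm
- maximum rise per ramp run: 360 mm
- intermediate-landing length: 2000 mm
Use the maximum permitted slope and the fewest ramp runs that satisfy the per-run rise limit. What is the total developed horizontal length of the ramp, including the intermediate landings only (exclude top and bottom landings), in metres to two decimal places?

23.18 m

At most 360 each: 959/360 = 2.66, giving 3 ramp runs. That means 2 intermediate landings.
Horizontal run for 959 mm of rise at 1:20 is 959 × 20 = 19180 mm.
2 intermediate landings contribute 2 × 2000 = 4000 mm.
Developed length = 19180 + 4000 = 23180 mm.
= 23.18 m.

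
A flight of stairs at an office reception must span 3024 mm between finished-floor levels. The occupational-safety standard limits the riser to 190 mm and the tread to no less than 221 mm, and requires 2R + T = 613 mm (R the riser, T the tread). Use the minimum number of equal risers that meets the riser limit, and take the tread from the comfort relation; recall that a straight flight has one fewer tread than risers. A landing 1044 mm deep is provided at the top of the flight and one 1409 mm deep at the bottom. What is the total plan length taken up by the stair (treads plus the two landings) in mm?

At most 190 each: 3024/190 = 15.92, giving 16 risers.
R = 3024 ÷ 16 = 189 mm.
T = 613 − 2·189 = 235 mm, which satisfies the 221 mm minimum.
16 risers give 15 treads; going = 15 × 235 = 3525 mm.
Enclosure = 3525 + 1044 + 1409 = 5978 mm.

5978 mm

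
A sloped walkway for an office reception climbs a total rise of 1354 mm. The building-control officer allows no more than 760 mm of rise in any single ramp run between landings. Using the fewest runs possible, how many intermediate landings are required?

At most 760 each: 1354/760 = 1.78, giving 2 ramp runs.
2 runs are separated by 1 intermediate landings.

1 intermediate landings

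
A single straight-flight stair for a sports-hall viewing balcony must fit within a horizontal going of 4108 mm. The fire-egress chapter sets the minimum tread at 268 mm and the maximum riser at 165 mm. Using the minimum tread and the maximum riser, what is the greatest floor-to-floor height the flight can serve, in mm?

2640 mm

4108 / 268 = 15.33, so 15 treads fit.
Risers = treads + 1 = 16.
Maximum height = 16 × 165 = 2640 mm.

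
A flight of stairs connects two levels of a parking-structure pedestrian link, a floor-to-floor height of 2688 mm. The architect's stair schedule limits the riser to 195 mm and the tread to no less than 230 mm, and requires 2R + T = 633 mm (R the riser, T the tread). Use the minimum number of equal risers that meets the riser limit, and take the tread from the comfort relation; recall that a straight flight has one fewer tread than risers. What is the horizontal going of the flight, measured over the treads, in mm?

3237 mm

⌈2688/195⌉ = 14 risers.
Riser R = 2688 / 14 = 192 mm, within the 195 mm limit.
From 2R + T = 633: T = 633 − 384 = 249 mm.
14 risers give 13 treads; going = 13 × 249 = 3237 mm.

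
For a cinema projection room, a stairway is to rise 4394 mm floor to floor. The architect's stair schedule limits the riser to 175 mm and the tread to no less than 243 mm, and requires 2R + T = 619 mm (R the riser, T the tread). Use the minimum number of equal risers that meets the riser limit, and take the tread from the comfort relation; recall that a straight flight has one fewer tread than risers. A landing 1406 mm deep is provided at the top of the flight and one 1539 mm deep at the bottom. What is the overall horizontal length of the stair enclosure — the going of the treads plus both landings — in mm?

At most 175 each: 4394/175 = 25.11, giving 26 risers.
R = 4394 ÷ 26 = 169 mm.
From 2R + T = 619: T = 619 − 338 = 281 mm.
Treads = 26 − 1 = 25; going = 25 × 281 = 7025 mm.
Enclosure = 7025 + 1406 + 1539 = 9970 mm.

9970 mm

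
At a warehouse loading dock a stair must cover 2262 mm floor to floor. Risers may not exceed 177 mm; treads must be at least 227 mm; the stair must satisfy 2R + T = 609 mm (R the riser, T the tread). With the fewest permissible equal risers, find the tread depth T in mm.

261 mm

⌈2262/177⌉ = 13 risers.
R = 2262 ÷ 13 = 174 mm.
T = 609 − 2·174 = 261 mm, which satisfies the 227 mm minimum.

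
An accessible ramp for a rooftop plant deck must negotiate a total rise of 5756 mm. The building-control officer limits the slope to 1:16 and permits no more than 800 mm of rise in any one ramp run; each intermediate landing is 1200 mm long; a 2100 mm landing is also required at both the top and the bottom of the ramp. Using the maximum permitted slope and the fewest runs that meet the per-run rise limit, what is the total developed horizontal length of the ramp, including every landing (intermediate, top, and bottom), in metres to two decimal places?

104.70 m

⌈5756/800⌉ = 8 ramp runs. That means 7 intermediate landings.
Horizontal run for 5756 mm of rise at 1:16 is 5756 × 16 = 92096 mm.
Intermediate landings: 7 × 1200 = 8400 mm.
Top and bottom landings: 2 × 2100 = 4200 mm.
Total = 92096 + 8400 + 4200 = 104696 mm.
= 104.70 m.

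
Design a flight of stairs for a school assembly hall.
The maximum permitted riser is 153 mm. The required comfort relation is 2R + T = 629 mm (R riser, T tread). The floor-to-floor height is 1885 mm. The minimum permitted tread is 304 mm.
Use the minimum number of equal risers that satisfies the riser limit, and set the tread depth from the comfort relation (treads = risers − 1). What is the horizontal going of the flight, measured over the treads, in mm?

4068 mm

1885 / 153 = 12.320 → round up to 13 risers.
R = 1885 ÷ 13 = 145 mm.
T = 629 − 2·145 = 339 mm, which satisfies the 304 mm minimum.
13 risers give 12 treads; going = 12 × 339 = 4068 mm.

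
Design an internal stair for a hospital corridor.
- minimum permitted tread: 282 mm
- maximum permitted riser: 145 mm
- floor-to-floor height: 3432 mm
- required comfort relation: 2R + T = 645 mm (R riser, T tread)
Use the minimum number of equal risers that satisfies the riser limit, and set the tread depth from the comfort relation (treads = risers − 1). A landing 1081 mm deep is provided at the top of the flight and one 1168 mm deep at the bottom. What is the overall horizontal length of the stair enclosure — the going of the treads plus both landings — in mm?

10506 mm

At most 145 each: 3432/145 = 23.67, giving 24 risers.
R = 3432 ÷ 24 = 143 mm.
T = 645 − 2·143 = 359 mm, which satisfies the 282 mm minimum.
24 risers give 23 treads; going = 23 × 359 = 8257 mm.
Add landings: 8257 + 1081 + 1168 = 10506 mm.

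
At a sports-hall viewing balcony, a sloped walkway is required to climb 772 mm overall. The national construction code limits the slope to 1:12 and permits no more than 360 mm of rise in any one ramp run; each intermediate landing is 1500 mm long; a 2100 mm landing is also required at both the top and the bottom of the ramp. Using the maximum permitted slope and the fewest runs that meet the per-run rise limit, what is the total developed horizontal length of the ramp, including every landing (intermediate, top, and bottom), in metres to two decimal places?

16.46 m

⌈772/360⌉ = 3 ramp runs. That means 2 intermediate landings.
Horizontal run for 772 mm of rise at 1:12 is 772 × 12 = 9264 mm.
2 intermediate landings contribute 2 × 1500 = 3000 mm.
Top and bottom landings: 2 × 2100 = 4200 mm.
Total = 9264 + 3000 + 4200 = 16464 mm.
= 16.46 m.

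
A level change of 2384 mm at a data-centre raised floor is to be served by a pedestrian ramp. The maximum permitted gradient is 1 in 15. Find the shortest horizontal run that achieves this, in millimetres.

Run = rise × 15 = 2384 × 15 = 35760 mm.

35760 mm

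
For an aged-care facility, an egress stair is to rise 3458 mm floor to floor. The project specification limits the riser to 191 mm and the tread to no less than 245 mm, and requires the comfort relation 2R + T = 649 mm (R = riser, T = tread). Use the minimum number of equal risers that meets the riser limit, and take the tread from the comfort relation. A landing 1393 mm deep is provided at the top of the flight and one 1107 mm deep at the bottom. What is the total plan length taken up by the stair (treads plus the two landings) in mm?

7630 mm

At most 191 each: 3458/191 = 18.10, giving 19 risers.
Each riser is 3458/19 = 182 mm (≤ 191 mm).
Tread T = 649 − 2 × 182 = 285 mm (≥ 245 mm).
Treads = 19 − 1 = 18; going = 18 × 285 = 5130 mm.
Add landings: 5130 + 1393 + 1107 = 7630 mm.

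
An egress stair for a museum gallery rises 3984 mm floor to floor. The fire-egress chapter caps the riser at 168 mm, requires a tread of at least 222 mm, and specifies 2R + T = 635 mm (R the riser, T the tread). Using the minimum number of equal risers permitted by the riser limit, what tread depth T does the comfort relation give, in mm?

303 mm

⌈3984/168⌉ = 24 risers.
Each riser is 3984/24 = 166 mm (≤ 168 mm).
From 2R + T = 635: T = 635 − 332 = 303 mm.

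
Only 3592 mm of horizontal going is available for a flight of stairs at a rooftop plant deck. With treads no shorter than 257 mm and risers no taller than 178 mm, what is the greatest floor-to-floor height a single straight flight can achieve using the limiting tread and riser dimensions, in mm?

2492 mm

Treads that fit: ⌊3592 / 257⌋ = 13.
Risers = treads + 1 = 14.
Maximum height = 14 × 178 = 2492 mm.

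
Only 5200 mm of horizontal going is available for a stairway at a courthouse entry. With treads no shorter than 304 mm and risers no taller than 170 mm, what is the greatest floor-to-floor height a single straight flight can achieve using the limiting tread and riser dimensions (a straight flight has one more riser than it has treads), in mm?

3060 mm

Treads that fit: ⌊5200 / 304⌋ = 17.
Risers = treads + 1 = 18.
Maximum height = 18 × 170 = 3060 mm.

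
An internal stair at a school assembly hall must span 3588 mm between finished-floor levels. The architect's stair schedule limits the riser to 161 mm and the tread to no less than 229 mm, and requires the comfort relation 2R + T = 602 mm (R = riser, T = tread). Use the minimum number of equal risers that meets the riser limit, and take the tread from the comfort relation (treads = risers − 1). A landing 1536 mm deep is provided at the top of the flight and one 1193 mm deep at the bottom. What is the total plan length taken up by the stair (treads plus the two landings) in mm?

At most 161 each: 3588/161 = 22.29, giving 23 risers.
R = 3588 ÷ 23 = 156 mm.
Tread T = 602 − 2 × 156 = 290 mm (≥ 229 mm).
Going = (23 − 1) × 290 = 6380 mm.
Add landings: 6380 + 1536 + 1193 = 9109 mm.

9109 mm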